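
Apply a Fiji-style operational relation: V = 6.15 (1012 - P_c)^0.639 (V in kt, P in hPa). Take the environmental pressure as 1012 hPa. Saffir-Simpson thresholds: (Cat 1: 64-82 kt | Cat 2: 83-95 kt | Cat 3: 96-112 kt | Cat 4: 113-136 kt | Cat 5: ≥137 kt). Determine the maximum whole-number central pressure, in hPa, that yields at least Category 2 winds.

Category 2 begins at V = 83 kt.
Required ΔP = (83/6.15)^(1/0.639) = 13.496^1.565 ≈ 58.71 hPa.
P_c ≤ 1012 − 58.71 = 953.29, so the highest integer P_c is 953 hPa.

953 hPa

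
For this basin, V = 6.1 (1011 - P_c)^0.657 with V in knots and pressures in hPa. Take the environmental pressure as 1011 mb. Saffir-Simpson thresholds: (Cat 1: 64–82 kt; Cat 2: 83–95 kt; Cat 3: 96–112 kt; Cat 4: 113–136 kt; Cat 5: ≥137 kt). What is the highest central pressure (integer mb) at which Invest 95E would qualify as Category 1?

975 mb

Category 1 begins at V = 64 kt.
Required ΔP = (64/6.1)^(1/0.657) = 10.492^1.522 ≈ 35.79 mb.
P_c ≤ 1011 − 35.79 = 975.21, so the highest integer P_c is 975 mb.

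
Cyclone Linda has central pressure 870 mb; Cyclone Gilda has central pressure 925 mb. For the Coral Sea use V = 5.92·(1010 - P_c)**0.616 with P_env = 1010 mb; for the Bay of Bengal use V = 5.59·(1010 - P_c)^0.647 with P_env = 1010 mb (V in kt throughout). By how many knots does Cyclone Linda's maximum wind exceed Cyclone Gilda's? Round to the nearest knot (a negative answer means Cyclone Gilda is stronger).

25 kt

Cyclone Linda: ΔP = 140; V ≈ 5.92 × 140^0.616 ≈ 124.26 kt.
Cyclone Gilda: ΔP = 85; V ≈ 5.59 × 85^0.647 ≈ 99.03 kt.
Difference ≈ 124.26 − 99.03 = 25.23 → 25 kt.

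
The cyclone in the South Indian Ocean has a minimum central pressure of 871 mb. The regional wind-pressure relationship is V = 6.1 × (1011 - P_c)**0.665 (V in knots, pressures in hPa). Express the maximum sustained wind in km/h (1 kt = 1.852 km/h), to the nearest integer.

ΔP = 1011 − 871 = 140 mb.
V ≈ 6.1 × 140^0.665 = 6.1 × 26.741 ≈ 163.119 kt.
163.119 × 1.852 ≈ 302.10 km/h → 302 km/h.

302 km/h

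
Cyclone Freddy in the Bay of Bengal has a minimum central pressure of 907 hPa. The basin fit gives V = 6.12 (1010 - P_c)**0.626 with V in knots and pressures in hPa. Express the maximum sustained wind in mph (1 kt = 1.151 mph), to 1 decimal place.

128.2 mph

ΔP = 1010 − 907 = 103 hPa.
V ≈ 6.12 × 103^0.626 = 6.12 × 18.199 ≈ 111.375 kt.
111.375 × 1.151 ≈ 128.19 mph → 128.2 mph.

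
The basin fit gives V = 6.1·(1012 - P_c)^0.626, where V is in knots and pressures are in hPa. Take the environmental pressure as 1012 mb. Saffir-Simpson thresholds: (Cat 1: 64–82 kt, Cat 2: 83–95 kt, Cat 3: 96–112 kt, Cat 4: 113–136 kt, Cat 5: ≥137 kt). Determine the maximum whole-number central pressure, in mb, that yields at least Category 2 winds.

Category 2 begins at V = 83 kt.
Required ΔP = (83/6.1)^(1/0.626) = 13.607^1.597 ≈ 64.73 mb.
P_c ≤ 1012 − 64.73 = 947.27, so the highest integer P_c is 947 mb.

947 mb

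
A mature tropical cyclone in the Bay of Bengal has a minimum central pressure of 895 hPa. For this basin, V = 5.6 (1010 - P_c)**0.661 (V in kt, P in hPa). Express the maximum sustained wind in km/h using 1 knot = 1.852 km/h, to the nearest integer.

ΔP = 1010 − 895 = 115 hPa.
V ≈ 5.6 × 115^0.661 = 5.6 × 23.021 ≈ 128.917 kt.
128.917 × 1.852 ≈ 238.75 km/h → 239 km/h.

239 km/h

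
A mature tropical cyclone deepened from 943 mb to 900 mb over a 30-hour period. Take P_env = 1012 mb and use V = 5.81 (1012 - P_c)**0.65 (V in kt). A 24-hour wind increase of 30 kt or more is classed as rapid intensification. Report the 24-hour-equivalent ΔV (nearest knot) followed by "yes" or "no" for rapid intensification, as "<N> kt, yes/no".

V₁: ΔP = 69, V ≈ 5.81 × 69^0.65 ≈ 91.08 kt.
V₂: ΔP = 112, V ≈ 5.81 × 112^0.65 ≈ 124.79 kt.
ΔV over 30 h = 33.71 kt → 24 h equivalent = 33.71 × 24/30 ≈ 26.97 kt.
27 kt < 30 kt ⇒ not rapid intensification.

27 kt, no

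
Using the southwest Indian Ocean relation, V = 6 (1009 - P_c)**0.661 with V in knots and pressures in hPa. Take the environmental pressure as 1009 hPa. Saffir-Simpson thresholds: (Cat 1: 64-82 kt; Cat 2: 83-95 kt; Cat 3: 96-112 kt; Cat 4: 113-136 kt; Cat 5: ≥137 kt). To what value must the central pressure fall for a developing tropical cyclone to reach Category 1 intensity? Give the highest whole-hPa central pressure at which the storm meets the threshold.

973 hPa

Category 1 begins at V = 64 kt.
Required ΔP = (64/6)^(1/0.661) = 10.667^1.513 ≈ 35.91 hPa.
P_c ≤ 1009 − 35.91 = 973.09, so the highest integer P_c is 973 hPa.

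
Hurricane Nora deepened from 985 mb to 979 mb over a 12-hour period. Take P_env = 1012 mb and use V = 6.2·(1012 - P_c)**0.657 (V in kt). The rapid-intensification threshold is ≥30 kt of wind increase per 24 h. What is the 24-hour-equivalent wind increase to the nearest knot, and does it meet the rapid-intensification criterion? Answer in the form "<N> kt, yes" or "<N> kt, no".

V₁: ΔP = 27, V ≈ 6.2 × 27^0.657 ≈ 54.05 kt.
V₂: ΔP = 33, V ≈ 6.2 × 33^0.657 ≈ 61.67 kt.
ΔV over 12 h = 7.62 kt → 24 h equivalent = 7.62 × 24/12 ≈ 15.24 kt.
15 kt < 30 kt ⇒ not rapid intensification.

15 kt, no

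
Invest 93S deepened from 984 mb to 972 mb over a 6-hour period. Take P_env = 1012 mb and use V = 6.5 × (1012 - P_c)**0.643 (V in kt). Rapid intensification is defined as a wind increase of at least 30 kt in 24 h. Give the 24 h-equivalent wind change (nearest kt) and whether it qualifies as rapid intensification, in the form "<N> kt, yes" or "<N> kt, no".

V₁: ΔP = 28, V ≈ 6.5 × 28^0.643 ≈ 55.39 kt.
V₂: ΔP = 40, V ≈ 6.5 × 40^0.643 ≈ 69.67 kt.
ΔV over 6 h = 14.28 kt → 24 h equivalent = 14.28 × 24/6 ≈ 57.12 kt.
57 kt ≥ 30 kt ⇒ rapid intensification.

57 kt, yes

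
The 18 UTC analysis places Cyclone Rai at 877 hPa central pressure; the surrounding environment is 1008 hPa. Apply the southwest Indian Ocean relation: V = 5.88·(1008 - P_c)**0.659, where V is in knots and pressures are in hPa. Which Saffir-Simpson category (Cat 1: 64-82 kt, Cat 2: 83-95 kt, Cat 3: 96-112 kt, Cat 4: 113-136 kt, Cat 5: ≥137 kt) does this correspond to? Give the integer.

5

ΔP = 1008 − 877 = 131 hPa.
V ≈ 5.88 × 131^0.659 = 5.88 × 24.85 ≈ 146 kt.
146 kt falls in the Category 5 band.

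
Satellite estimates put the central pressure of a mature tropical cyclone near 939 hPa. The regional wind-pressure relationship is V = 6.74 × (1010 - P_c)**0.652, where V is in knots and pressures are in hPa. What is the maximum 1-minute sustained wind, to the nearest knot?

ΔP = 1010 − 939 = 71 hPa.
71^0.652 ≈ 16.107.
V ≈ 6.74 × 16.107 ≈ 108.6 kt.

109 kt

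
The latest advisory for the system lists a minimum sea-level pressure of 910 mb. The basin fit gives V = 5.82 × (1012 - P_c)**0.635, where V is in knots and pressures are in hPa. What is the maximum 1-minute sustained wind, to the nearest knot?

ΔP = 1012 − 910 = 102 mb.
102^0.635 ≈ 18.857.
V ≈ 5.82 × 18.857 ≈ 109.7 kt.

110 kt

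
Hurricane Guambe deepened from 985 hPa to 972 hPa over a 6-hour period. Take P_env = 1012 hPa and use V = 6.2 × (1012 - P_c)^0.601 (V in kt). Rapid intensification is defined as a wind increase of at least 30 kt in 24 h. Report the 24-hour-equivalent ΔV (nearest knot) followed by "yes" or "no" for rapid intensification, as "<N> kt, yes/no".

48 kt, yes

V₁: ΔP = 27, V ≈ 6.2 × 27^0.601 ≈ 44.94 kt.
V₂: ΔP = 40, V ≈ 6.2 × 40^0.601 ≈ 56.92 kt.
ΔV over 6 h = 11.98 kt → 24 h equivalent = 11.98 × 24/6 ≈ 47.92 kt.
48 kt ≥ 30 kt ⇒ rapid intensification.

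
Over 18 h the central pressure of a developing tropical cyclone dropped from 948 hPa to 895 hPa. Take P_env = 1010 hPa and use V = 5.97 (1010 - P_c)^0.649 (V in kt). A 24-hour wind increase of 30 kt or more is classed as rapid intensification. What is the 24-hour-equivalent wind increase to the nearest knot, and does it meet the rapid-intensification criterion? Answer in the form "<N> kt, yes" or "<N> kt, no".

V₁: ΔP = 62, V ≈ 5.97 × 62^0.649 ≈ 86.94 kt.
V₂: ΔP = 115, V ≈ 5.97 × 115^0.649 ≈ 129.83 kt.
ΔV over 18 h = 42.89 kt → 24 h equivalent = 42.89 × 24/18 ≈ 57.19 kt.
57 kt ≥ 30 kt ⇒ rapid intensification.

57 kt, yes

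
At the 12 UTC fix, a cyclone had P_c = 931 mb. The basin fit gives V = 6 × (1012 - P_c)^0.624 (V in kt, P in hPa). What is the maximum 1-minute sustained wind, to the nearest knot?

ΔP = 1012 − 931 = 81 mb.
81^0.624 ≈ 15.520.
V ≈ 6 × 15.520 ≈ 93.1 kt.

93 kt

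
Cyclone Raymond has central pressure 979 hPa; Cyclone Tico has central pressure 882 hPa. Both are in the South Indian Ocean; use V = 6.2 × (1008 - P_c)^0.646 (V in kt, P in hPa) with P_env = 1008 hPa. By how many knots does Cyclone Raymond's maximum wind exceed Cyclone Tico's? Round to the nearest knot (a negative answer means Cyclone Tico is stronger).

Cyclone Raymond: ΔP = 29; V ≈ 6.2 × 29^0.646 ≈ 54.59 kt.
Cyclone Tico: ΔP = 126; V ≈ 6.2 × 126^0.646 ≈ 141.00 kt.
Difference ≈ 54.59 − 141.00 = -86.41 → -86 kt.

-86 kt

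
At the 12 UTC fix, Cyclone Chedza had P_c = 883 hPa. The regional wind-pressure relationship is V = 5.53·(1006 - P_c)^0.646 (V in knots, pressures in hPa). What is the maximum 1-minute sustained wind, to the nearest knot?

124 kt

ΔP = 1006 − 883 = 123 hPa.
123^0.646 ≈ 22.391.
V ≈ 5.53 × 22.391 ≈ 123.8 kt.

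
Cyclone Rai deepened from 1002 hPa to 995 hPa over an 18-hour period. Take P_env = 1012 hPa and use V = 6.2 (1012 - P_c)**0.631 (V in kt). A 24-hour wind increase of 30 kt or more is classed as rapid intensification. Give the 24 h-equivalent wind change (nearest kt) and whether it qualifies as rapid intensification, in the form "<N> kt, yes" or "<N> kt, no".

14 kt, no

V₁: ΔP = 10, V ≈ 6.2 × 10^0.631 ≈ 26.51 kt.
V₂: ΔP = 17, V ≈ 6.2 × 17^0.631 ≈ 37.05 kt.
ΔV over 18 h = 10.54 kt → 24 h equivalent = 10.54 × 24/18 ≈ 14.05 kt.
14 kt < 30 kt ⇒ not rapid intensification.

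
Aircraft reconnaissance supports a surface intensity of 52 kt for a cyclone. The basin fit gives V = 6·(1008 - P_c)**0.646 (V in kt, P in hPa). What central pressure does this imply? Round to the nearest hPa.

ΔP = (V / 6)^(1/0.646) = (52/6)^1.548.
52/6 = 8.667; 8.667^1.548 ≈ 28.30 hPa.
P_c = 1008 − 28.30 = 979.70 ≈ 980 hPa.

980 hPa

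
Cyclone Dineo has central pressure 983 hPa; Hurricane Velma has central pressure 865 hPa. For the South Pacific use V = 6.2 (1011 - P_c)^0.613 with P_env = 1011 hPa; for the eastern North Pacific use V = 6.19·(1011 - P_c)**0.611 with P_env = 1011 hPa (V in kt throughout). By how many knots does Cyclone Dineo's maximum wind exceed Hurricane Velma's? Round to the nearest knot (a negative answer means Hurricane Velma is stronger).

Cyclone Dineo: ΔP = 28; V ≈ 6.2 × 28^0.613 ≈ 47.81 kt.
Hurricane Velma: ΔP = 146; V ≈ 6.19 × 146^0.611 ≈ 130.05 kt.
Difference ≈ 47.81 − 130.05 = -82.24 → -82 kt.

-82 kt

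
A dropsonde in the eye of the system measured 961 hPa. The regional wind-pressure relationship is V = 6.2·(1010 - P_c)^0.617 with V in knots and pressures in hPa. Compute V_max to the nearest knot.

ΔP = 1010 − 961 = 49 hPa.
49^0.617 ≈ 11.037.
V ≈ 6.2 × 11.037 ≈ 68.4 kt.

68 kt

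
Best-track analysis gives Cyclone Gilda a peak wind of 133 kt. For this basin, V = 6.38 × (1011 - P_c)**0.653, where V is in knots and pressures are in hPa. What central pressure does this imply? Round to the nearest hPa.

906 hPa

ΔP = (V / 6.38)^(1/0.653) = (133/6.38)^1.531.
133/6.38 = 20.846; 20.846^1.531 ≈ 104.70 hPa.
P_c = 1011 − 104.70 = 906.30 ≈ 906 hPa.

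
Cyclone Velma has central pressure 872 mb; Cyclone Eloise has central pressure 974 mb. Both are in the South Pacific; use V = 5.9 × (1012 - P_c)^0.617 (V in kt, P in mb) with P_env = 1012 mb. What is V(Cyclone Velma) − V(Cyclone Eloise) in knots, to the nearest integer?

69 kt

Cyclone Velma: ΔP = 140; V ≈ 5.9 × 140^0.617 ≈ 124.46 kt.
Cyclone Eloise: ΔP = 38; V ≈ 5.9 × 38^0.617 ≈ 55.66 kt.
Difference ≈ 124.46 − 55.66 = 68.80 → 69 kt.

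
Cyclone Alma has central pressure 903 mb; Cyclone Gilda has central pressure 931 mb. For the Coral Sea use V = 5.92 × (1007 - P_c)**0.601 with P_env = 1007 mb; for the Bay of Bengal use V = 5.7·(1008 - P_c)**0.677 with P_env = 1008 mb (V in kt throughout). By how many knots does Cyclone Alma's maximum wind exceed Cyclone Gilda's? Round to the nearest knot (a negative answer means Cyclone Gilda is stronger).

Cyclone Alma: ΔP = 104; V ≈ 5.92 × 104^0.601 ≈ 96.51 kt.
Cyclone Gilda: ΔP = 77; V ≈ 5.7 × 77^0.677 ≈ 107.90 kt.
Difference ≈ 96.51 − 107.90 = -11.39 → -11 kt.

-11 kt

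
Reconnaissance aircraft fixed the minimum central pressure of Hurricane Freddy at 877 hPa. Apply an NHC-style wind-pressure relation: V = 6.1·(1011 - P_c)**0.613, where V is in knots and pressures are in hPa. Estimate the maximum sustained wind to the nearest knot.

ΔP = 1011 − 877 = 134 hPa.
134^0.613 ≈ 20.133.
V ≈ 6.1 × 20.133 ≈ 122.8 kt.

123 kt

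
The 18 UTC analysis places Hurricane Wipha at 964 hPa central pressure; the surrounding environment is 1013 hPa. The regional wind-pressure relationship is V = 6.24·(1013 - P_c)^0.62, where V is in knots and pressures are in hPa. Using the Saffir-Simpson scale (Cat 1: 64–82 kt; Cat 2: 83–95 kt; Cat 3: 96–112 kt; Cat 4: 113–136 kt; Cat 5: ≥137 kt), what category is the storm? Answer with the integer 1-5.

ΔP = 1013 − 964 = 49 hPa.
V ≈ 6.24 × 49^0.62 = 6.24 × 11.17 ≈ 70 kt.
70 kt falls in the Category 1 band.

1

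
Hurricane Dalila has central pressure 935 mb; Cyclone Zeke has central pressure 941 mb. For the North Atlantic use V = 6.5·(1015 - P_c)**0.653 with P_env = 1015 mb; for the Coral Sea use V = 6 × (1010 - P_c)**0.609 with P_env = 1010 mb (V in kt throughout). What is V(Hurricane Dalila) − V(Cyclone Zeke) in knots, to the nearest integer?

Hurricane Dalila: ΔP = 80; V ≈ 6.5 × 80^0.653 ≈ 113.67 kt.
Cyclone Zeke: ΔP = 69; V ≈ 6 × 69^0.609 ≈ 79.07 kt.
Difference ≈ 113.67 − 79.07 = 34.60 → 35 kt.

35 kt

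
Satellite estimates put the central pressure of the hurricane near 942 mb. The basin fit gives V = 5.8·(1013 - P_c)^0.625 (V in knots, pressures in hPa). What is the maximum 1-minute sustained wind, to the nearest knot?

ΔP = 1013 − 942 = 71 mb.
71^0.625 ≈ 14.356.
V ≈ 5.8 × 14.356 ≈ 83.3 kt.

83 kt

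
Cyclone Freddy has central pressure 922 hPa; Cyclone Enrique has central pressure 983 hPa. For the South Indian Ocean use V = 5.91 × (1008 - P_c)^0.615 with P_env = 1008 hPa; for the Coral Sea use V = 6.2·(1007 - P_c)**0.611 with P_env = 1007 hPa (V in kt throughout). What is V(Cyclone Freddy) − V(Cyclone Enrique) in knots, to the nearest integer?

48 kt

Cyclone Freddy: ΔP = 86; V ≈ 5.91 × 86^0.615 ≈ 91.48 kt.
Cyclone Enrique: ΔP = 24; V ≈ 6.2 × 24^0.611 ≈ 43.22 kt.
Difference ≈ 91.48 − 43.22 = 48.26 → 48 kt.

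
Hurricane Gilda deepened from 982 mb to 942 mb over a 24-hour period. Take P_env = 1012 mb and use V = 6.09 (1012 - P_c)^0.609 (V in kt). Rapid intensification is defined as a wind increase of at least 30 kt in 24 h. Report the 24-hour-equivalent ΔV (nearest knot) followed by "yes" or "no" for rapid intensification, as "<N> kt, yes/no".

33 kt, yes

V₁: ΔP = 30, V ≈ 6.09 × 30^0.609 ≈ 48.33 kt.
V₂: ΔP = 70, V ≈ 6.09 × 70^0.609 ≈ 80.96 kt.
ΔV over 24 h = 32.63 kt → 24 h equivalent = 32.63 × 24/24 ≈ 32.63 kt.
33 kt ≥ 30 kt ⇒ rapid intensification.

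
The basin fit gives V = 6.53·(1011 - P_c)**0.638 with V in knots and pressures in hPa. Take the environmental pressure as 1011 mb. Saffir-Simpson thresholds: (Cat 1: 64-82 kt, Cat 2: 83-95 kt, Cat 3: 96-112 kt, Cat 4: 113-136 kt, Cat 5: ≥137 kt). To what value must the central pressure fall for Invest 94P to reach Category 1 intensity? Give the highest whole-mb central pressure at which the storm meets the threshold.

Category 1 begins at V = 64 kt.
Required ΔP = (64/6.53)^(1/0.638) = 9.801^1.567 ≈ 35.79 mb.
P_c ≤ 1011 − 35.79 = 975.21, so the highest integer P_c is 975 mb.

975 mb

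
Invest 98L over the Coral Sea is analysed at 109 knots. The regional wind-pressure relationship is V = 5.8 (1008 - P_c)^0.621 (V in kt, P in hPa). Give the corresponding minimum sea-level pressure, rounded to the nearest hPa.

ΔP = (V / 5.8)^(1/0.621) = (109/5.8)^1.610.
109/5.8 = 18.793; 18.793^1.610 ≈ 112.60 hPa.
P_c = 1008 − 112.60 = 895.40 ≈ 895 hPa.

895 hPa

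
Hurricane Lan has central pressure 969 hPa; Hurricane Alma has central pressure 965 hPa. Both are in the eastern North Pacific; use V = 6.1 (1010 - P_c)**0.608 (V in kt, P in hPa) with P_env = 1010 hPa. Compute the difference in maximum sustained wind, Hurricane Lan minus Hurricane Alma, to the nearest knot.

-3 kt

Hurricane Lan: ΔP = 41; V ≈ 6.1 × 41^0.608 ≈ 58.33 kt.
Hurricane Alma: ΔP = 45; V ≈ 6.1 × 45^0.608 ≈ 61.73 kt.
Difference ≈ 58.33 − 61.73 = -3.40 → -3 kt.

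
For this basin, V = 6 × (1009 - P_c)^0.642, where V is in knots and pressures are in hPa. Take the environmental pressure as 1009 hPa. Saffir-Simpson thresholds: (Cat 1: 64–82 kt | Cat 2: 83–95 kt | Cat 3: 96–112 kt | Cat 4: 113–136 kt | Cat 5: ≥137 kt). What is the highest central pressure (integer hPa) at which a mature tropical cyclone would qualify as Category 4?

Category 4 begins at V = 113 kt.
Required ΔP = (113/6)^(1/0.642) = 18.833^1.558 ≈ 96.80 hPa.
P_c ≤ 1009 − 96.80 = 912.20, so the highest integer P_c is 912 hPa.

912 hPa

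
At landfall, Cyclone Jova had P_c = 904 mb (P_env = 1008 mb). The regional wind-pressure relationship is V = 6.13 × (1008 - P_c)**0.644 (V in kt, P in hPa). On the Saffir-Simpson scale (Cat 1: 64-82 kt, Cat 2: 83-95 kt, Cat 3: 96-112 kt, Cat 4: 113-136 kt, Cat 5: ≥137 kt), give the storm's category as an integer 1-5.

4

ΔP = 1008 − 904 = 104 mb.
V ≈ 6.13 × 104^0.644 = 6.13 × 19.91 ≈ 122 kt.
122 kt falls in the Category 4 band.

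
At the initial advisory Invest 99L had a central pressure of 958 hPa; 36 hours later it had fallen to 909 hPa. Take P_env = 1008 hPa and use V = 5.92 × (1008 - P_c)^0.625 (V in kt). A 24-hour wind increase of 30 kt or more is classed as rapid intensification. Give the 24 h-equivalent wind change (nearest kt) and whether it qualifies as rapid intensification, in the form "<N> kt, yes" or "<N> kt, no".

V₁: ΔP = 50, V ≈ 5.92 × 50^0.625 ≈ 68.26 kt.
V₂: ΔP = 99, V ≈ 5.92 × 99^0.625 ≈ 104.61 kt.
ΔV over 36 h = 36.35 kt → 24 h equivalent = 36.35 × 24/36 ≈ 24.23 kt.
24 kt < 30 kt ⇒ not rapid intensification.

24 kt, no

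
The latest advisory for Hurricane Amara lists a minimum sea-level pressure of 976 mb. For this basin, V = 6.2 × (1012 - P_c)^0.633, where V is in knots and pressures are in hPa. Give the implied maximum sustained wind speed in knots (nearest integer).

ΔP = 1012 − 976 = 36 mb.
36^0.633 ≈ 9.664.
V ≈ 6.2 × 9.664 ≈ 59.9 kt.

60 kt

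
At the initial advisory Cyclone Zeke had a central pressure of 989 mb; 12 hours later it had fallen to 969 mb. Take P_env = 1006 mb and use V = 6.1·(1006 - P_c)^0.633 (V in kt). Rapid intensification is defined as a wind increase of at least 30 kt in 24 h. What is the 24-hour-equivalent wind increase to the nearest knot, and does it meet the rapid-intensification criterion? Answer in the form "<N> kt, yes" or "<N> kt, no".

V₁: ΔP = 17, V ≈ 6.1 × 17^0.633 ≈ 36.66 kt.
V₂: ΔP = 37, V ≈ 6.1 × 37^0.633 ≈ 59.98 kt.
ΔV over 12 h = 23.32 kt → 24 h equivalent = 23.32 × 24/12 ≈ 46.64 kt.
47 kt ≥ 30 kt ⇒ rapid intensification.

47 kt, yes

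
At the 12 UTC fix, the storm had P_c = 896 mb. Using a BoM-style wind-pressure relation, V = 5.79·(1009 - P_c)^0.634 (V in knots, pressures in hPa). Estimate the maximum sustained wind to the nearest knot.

ΔP = 1009 − 896 = 113 mb.
113^0.634 ≈ 20.029.
V ≈ 5.79 × 20.029 ≈ 116.0 kt.

116 kt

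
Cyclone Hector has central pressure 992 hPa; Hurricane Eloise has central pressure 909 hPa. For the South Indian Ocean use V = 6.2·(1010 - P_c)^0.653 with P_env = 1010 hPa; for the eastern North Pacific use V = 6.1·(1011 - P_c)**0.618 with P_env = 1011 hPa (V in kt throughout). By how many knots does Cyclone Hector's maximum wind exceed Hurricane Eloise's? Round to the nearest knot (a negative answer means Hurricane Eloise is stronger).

Cyclone Hector: ΔP = 18; V ≈ 6.2 × 18^0.653 ≈ 40.93 kt.
Hurricane Eloise: ΔP = 102; V ≈ 6.1 × 102^0.618 ≈ 106.33 kt.
Difference ≈ 40.93 − 106.33 = -65.40 → -65 kt.

-65 kt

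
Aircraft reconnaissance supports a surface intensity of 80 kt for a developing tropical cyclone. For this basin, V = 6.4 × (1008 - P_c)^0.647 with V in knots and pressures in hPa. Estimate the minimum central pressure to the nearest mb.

ΔP = (V / 6.4)^(1/0.647) = (80/6.4)^1.546.
80/6.4 = 12.500; 12.500^1.546 ≈ 49.59 mb.
P_c = 1008 − 49.59 = 958.41 ≈ 958 mb.

958 mb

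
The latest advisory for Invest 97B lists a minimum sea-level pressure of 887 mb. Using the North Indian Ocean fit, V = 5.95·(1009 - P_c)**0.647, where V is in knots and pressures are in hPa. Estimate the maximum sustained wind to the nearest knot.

ΔP = 1009 − 887 = 122 mb.
122^0.647 ≈ 22.381.
V ≈ 5.95 × 22.381 ≈ 133.2 kt.

133 kt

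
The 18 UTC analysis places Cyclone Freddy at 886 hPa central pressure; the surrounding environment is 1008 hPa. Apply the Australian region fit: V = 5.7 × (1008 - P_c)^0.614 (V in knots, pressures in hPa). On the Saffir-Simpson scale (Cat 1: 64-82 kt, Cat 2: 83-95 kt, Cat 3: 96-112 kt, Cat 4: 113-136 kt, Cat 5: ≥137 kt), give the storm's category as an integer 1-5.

ΔP = 1008 − 886 = 122 hPa.
V ≈ 5.7 × 122^0.614 = 5.7 × 19.10 ≈ 109 kt.
109 kt falls in the Category 3 band.

3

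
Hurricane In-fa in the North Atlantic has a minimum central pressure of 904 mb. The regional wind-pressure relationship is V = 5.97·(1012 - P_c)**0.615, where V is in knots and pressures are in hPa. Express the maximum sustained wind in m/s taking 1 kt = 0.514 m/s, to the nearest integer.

ΔP = 1012 − 904 = 108 mb.
V ≈ 5.97 × 108^0.615 = 5.97 × 17.806 ≈ 106.299 kt.
106.299 × 0.514 ≈ 54.64 m/s → 55 m/s.

55 m/s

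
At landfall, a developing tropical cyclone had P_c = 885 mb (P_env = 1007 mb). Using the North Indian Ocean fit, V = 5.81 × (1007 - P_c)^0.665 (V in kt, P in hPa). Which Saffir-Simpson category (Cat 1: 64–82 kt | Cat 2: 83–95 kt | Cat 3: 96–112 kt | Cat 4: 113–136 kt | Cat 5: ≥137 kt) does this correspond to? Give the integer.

ΔP = 1007 − 885 = 122 mb.
V ≈ 5.81 × 122^0.665 = 5.81 × 24.40 ≈ 142 kt.
142 kt falls in the Category 5 band.

5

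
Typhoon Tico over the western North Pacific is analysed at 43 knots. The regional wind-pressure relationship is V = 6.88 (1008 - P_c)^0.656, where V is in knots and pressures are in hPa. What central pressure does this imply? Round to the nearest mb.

ΔP = (V / 6.88)^(1/0.656) = (43/6.88)^1.524.
43/6.88 = 6.250; 6.250^1.524 ≈ 16.34 mb.
P_c = 1008 − 16.34 = 991.66 ≈ 992 mb.

992 mb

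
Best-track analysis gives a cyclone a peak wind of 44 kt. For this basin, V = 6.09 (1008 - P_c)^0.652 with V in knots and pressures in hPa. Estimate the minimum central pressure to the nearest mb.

ΔP = (V / 6.09)^(1/0.652) = (44/6.09)^1.534.
44/6.09 = 7.225; 7.225^1.534 ≈ 20.76 mb.
P_c = 1008 − 20.76 = 987.24 ≈ 987 mb.

987 mb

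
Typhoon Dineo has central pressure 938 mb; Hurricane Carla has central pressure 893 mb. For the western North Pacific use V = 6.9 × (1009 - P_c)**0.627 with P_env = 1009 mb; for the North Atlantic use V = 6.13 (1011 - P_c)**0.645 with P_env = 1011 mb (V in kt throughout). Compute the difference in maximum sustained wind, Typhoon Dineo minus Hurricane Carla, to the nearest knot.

Typhoon Dineo: ΔP = 71; V ≈ 6.9 × 71^0.627 ≈ 99.91 kt.
Hurricane Carla: ΔP = 118; V ≈ 6.13 × 118^0.645 ≈ 132.99 kt.
Difference ≈ 99.91 − 132.99 = -33.08 → -33 kt.

-33 kt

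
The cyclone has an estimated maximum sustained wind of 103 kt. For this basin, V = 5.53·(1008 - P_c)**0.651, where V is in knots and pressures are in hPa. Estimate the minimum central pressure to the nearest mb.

ΔP = (V / 5.53)^(1/0.651) = (103/5.53)^1.536.
103/5.53 = 18.626; 18.626^1.536 ≈ 89.33 mb.
P_c = 1008 − 89.33 = 918.67 ≈ 919 mb.

919 mb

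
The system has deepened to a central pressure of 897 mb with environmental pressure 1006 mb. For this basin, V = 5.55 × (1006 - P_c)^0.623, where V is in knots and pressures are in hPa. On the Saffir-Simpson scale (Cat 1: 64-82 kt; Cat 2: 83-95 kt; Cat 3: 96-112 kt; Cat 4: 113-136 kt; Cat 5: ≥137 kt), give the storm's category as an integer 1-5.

ΔP = 1006 − 897 = 109 mb.
V ≈ 5.55 × 109^0.623 = 5.55 × 18.59 ≈ 103 kt.
103 kt falls in the Category 3 band.

3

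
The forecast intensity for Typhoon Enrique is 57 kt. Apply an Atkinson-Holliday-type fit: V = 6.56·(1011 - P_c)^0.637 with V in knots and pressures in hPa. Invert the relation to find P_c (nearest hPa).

981 hPa

ΔP = (V / 6.56)^(1/0.637) = (57/6.56)^1.570.
57/6.56 = 8.689; 8.689^1.570 ≈ 29.79 hPa.
P_c = 1011 − 29.79 = 981.21 ≈ 981 hPa.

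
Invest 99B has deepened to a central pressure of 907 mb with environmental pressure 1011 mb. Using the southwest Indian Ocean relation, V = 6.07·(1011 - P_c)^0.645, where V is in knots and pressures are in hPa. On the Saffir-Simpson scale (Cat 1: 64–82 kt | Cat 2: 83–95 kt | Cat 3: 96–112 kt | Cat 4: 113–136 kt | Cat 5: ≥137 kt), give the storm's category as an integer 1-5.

ΔP = 1011 − 907 = 104 mb.
V ≈ 6.07 × 104^0.645 = 6.07 × 20.00 ≈ 121 kt.
121 kt falls in the Category 4 band.

4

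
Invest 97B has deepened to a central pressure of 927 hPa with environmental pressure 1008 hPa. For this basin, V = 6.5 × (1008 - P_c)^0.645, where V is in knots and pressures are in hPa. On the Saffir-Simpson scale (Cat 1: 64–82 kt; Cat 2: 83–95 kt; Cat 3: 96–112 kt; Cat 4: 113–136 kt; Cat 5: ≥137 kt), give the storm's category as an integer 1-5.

3

ΔP = 1008 − 927 = 81 hPa.
V ≈ 6.5 × 81^0.645 = 6.5 × 17.02 ≈ 111 kt.
111 kt falls in the Category 3 band.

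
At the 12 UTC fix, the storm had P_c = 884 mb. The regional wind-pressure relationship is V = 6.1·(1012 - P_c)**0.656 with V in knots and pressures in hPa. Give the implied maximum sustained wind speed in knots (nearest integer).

147 kt

ΔP = 1012 − 884 = 128 mb.
128^0.656 ≈ 24.117.
V ≈ 6.1 × 24.117 ≈ 147.1 kt.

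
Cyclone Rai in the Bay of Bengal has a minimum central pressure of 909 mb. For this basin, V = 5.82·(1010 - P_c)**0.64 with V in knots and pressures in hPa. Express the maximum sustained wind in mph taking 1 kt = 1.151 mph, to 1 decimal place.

128.5 mph

ΔP = 1010 − 909 = 101 mb.
V ≈ 5.82 × 101^0.64 = 5.82 × 19.176 ≈ 111.606 kt.
111.606 × 1.151 ≈ 128.46 mph → 128.5 mph.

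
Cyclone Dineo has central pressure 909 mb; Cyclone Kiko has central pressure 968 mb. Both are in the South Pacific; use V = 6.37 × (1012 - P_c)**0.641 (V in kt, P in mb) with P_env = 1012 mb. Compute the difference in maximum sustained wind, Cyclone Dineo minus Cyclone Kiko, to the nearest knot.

52 kt

Cyclone Dineo: ΔP = 103; V ≈ 6.37 × 103^0.641 ≈ 124.27 kt.
Cyclone Kiko: ΔP = 44; V ≈ 6.37 × 44^0.641 ≈ 72.04 kt.
Difference ≈ 124.27 − 72.04 = 52.23 → 52 kt.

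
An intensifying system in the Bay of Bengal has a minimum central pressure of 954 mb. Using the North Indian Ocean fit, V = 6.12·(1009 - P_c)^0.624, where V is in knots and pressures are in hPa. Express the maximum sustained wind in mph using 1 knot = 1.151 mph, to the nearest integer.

86 mph

ΔP = 1009 − 954 = 55 mb.
V ≈ 6.12 × 55^0.624 = 6.12 × 12.190 ≈ 74.600 kt.
74.600 × 1.151 ≈ 85.86 mph → 86 mph.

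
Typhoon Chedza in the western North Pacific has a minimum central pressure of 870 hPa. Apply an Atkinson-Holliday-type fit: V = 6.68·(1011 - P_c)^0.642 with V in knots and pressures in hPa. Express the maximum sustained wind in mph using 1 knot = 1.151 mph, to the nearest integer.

184 mph

ΔP = 1011 − 870 = 141 hPa.
V ≈ 6.68 × 141^0.642 = 6.68 × 23.977 ≈ 160.168 kt.
160.168 × 1.151 ≈ 184.35 mph → 184 mph.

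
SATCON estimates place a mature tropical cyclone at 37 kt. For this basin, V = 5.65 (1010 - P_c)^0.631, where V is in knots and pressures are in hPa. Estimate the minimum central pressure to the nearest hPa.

ΔP = (V / 5.65)^(1/0.631) = (37/5.65)^1.585.
37/5.65 = 6.549; 6.549^1.585 ≈ 19.65 hPa.
P_c = 1010 − 19.65 = 990.35 ≈ 990 hPa.

990 hPa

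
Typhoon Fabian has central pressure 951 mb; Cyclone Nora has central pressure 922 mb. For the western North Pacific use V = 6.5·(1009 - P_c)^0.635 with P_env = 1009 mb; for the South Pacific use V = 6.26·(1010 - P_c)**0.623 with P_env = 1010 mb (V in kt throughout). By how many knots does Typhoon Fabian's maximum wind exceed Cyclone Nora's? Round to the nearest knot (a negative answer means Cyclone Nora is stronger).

-16 kt

Typhoon Fabian: ΔP = 58; V ≈ 6.5 × 58^0.635 ≈ 85.64 kt.
Cyclone Nora: ΔP = 88; V ≈ 6.26 × 88^0.623 ≈ 101.86 kt.
Difference ≈ 85.64 − 101.86 = -16.22 → -16 kt.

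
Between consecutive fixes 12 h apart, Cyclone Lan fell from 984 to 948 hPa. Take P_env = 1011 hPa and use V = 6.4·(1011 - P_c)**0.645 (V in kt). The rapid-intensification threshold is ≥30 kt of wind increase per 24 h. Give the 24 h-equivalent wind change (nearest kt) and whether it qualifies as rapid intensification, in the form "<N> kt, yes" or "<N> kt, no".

78 kt, yes

V₁: ΔP = 27, V ≈ 6.4 × 27^0.645 ≈ 53.63 kt.
V₂: ΔP = 63, V ≈ 6.4 × 63^0.645 ≈ 92.63 kt.
ΔV over 12 h = 39.00 kt → 24 h equivalent = 39.00 × 24/12 ≈ 78.00 kt.
78 kt ≥ 30 kt ⇒ rapid intensification.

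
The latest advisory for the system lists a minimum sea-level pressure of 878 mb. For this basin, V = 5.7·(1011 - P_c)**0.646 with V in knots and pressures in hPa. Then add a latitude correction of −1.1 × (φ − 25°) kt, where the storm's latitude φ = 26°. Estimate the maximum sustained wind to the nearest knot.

133 kt

ΔP = 1011 − 878 = 133 mb.
133^0.646 ≈ 23.551.
V ≈ 5.7 × 23.551 ≈ 134.2 kt.
Latitude correction: −1.1 × (26 − 25) = -1.1 kt.
Corrected V ≈ 133.1 kt → 133 kt.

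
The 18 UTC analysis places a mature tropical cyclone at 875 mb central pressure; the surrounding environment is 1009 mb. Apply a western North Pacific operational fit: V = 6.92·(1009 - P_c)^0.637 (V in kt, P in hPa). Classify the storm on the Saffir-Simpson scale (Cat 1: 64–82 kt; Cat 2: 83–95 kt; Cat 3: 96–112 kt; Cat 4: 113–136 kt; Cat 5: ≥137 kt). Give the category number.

ΔP = 1009 − 875 = 134 mb.
V ≈ 6.92 × 134^0.637 = 6.92 × 22.64 ≈ 157 kt.
157 kt falls in the Category 5 band.

5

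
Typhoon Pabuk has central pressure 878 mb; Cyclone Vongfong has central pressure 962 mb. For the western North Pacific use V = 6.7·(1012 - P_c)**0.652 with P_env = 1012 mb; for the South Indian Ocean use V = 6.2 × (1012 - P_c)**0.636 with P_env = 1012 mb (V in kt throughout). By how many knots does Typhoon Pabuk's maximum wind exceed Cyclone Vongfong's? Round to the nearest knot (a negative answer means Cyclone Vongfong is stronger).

89 kt

Typhoon Pabuk: ΔP = 134; V ≈ 6.7 × 134^0.652 ≈ 163.29 kt.
Cyclone Vongfong: ΔP = 50; V ≈ 6.2 × 50^0.636 ≈ 74.63 kt.
Difference ≈ 163.29 − 74.63 = 88.66 → 89 kt.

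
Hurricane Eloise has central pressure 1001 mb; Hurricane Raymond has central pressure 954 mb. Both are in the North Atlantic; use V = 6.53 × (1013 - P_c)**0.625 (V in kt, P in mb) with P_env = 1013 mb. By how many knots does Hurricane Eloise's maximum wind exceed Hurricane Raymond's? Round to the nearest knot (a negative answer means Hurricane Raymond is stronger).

-53 kt

Hurricane Eloise: ΔP = 12; V ≈ 6.53 × 12^0.625 ≈ 30.86 kt.
Hurricane Raymond: ΔP = 59; V ≈ 6.53 × 59^0.625 ≈ 83.50 kt.
Difference ≈ 30.86 − 83.50 = -52.64 → -53 kt.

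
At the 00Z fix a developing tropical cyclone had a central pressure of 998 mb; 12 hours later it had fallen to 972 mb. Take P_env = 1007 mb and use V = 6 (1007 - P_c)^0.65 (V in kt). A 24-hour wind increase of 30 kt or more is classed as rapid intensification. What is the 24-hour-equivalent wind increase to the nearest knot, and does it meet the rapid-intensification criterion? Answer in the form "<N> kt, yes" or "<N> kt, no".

71 kt, yes

V₁: ΔP = 9, V ≈ 6 × 9^0.65 ≈ 25.03 kt.
V₂: ΔP = 35, V ≈ 6 × 35^0.65 ≈ 60.51 kt.
ΔV over 12 h = 35.48 kt → 24 h equivalent = 35.48 × 24/12 ≈ 70.96 kt.
71 kt ≥ 30 kt ⇒ rapid intensification.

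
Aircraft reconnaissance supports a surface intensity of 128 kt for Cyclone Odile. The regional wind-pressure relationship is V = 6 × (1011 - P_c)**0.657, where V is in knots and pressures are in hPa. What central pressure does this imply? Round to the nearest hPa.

ΔP = (V / 6)^(1/0.657) = (128/6)^1.522.
128/6 = 21.333; 21.333^1.522 ≈ 105.42 hPa.
P_c = 1011 − 105.42 = 905.58 ≈ 906 hPa.

906 hPa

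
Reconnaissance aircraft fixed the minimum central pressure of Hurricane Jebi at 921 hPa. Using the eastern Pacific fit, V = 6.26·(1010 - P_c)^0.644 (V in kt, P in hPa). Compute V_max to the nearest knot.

ΔP = 1010 − 921 = 89 hPa.
89^0.644 ≈ 18.006.
V ≈ 6.26 × 18.006 ≈ 112.7 kt.

113 kt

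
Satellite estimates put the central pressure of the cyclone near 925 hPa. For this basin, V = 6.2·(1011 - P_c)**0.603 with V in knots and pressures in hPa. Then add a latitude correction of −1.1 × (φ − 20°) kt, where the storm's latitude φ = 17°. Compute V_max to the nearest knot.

ΔP = 1011 − 925 = 86 hPa.
86^0.603 ≈ 14.672.
V ≈ 6.2 × 14.672 ≈ 91.0 kt.
Latitude correction: −1.1 × (17 − 20) = 3.3 kt.
Corrected V ≈ 94.3 kt → 94 kt.

94 kt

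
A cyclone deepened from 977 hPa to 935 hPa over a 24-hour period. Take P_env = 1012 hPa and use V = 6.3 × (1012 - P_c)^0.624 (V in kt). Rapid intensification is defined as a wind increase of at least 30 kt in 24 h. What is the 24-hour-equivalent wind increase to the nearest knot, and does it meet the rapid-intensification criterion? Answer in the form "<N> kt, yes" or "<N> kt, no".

V₁: ΔP = 35, V ≈ 6.3 × 35^0.624 ≈ 57.92 kt.
V₂: ΔP = 77, V ≈ 6.3 × 77^0.624 ≈ 94.74 kt.
ΔV over 24 h = 36.82 kt → 24 h equivalent = 36.82 × 24/24 ≈ 36.82 kt.
37 kt ≥ 30 kt ⇒ rapid intensification.

37 kt, yes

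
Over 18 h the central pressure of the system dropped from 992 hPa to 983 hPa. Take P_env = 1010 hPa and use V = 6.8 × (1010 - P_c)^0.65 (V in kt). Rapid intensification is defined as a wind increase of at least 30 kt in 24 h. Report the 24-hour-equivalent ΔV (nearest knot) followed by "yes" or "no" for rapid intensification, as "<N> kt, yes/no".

18 kt, no

V₁: ΔP = 18, V ≈ 6.8 × 18^0.65 ≈ 44.51 kt.
V₂: ΔP = 27, V ≈ 6.8 × 27^0.65 ≈ 57.93 kt.
ΔV over 18 h = 13.42 kt → 24 h equivalent = 13.42 × 24/18 ≈ 17.89 kt.
18 kt < 30 kt ⇒ not rapid intensification.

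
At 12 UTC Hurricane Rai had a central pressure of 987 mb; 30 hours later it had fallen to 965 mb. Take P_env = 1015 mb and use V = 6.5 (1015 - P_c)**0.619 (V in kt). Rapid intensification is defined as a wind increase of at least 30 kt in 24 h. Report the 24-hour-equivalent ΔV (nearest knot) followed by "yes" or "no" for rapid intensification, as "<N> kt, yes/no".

V₁: ΔP = 28, V ≈ 6.5 × 28^0.619 ≈ 51.13 kt.
V₂: ΔP = 50, V ≈ 6.5 × 50^0.619 ≈ 73.21 kt.
ΔV over 30 h = 22.08 kt → 24 h equivalent = 22.08 × 24/30 ≈ 17.66 kt.
18 kt < 30 kt ⇒ not rapid intensification.

18 kt, no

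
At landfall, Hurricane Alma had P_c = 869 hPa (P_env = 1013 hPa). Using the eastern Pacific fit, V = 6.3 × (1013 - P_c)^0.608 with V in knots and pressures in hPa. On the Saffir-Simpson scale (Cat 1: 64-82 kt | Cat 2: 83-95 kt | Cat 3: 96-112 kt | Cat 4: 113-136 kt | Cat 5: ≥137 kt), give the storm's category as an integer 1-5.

ΔP = 1013 − 869 = 144 hPa.
V ≈ 6.3 × 144^0.608 = 6.3 × 20.53 ≈ 129 kt.
129 kt falls in the Category 4 band.

4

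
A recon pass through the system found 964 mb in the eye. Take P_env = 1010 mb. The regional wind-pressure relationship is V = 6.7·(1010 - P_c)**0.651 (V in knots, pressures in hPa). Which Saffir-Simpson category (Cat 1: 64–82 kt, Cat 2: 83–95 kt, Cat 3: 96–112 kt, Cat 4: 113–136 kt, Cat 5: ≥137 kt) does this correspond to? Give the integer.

ΔP = 1010 − 964 = 46 mb.
V ≈ 6.7 × 46^0.651 = 6.7 × 12.09 ≈ 81 kt.
81 kt falls in the Category 1 band.

1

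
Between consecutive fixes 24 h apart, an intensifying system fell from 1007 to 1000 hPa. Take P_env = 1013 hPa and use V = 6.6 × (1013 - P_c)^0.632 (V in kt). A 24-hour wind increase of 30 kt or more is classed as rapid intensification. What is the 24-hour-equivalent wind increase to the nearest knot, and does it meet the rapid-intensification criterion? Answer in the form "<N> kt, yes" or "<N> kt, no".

V₁: ΔP = 6, V ≈ 6.6 × 6^0.632 ≈ 20.48 kt.
V₂: ΔP = 13, V ≈ 6.6 × 13^0.632 ≈ 33.39 kt.
ΔV over 24 h = 12.91 kt → 24 h equivalent = 12.91 × 24/24 ≈ 12.91 kt.
13 kt < 30 kt ⇒ not rapid intensification.

13 kt, no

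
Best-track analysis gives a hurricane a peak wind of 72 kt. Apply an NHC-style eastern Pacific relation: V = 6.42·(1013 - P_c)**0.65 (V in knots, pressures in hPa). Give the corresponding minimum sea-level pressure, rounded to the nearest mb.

ΔP = (V / 6.42)^(1/0.65) = (72/6.42)^1.538.
72/6.42 = 11.215; 11.215^1.538 ≈ 41.22 mb.
P_c = 1013 − 41.22 = 971.78 ≈ 972 mb.

972 mb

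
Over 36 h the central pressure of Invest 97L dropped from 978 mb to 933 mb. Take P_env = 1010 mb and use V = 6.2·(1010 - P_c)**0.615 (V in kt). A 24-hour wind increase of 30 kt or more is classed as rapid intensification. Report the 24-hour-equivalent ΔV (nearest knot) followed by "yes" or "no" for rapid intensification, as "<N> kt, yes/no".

25 kt, no

V₁: ΔP = 32, V ≈ 6.2 × 32^0.615 ≈ 52.25 kt.
V₂: ΔP = 77, V ≈ 6.2 × 77^0.615 ≈ 89.66 kt.
ΔV over 36 h = 37.41 kt → 24 h equivalent = 37.41 × 24/36 ≈ 24.94 kt.
25 kt < 30 kt ⇒ not rapid intensification.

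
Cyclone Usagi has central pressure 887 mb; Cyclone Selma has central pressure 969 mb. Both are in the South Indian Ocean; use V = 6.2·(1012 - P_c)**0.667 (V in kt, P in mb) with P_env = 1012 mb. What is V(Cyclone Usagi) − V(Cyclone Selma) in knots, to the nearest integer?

79 kt

Cyclone Usagi: ΔP = 125; V ≈ 6.2 × 125^0.667 ≈ 155.25 kt.
Cyclone Selma: ΔP = 43; V ≈ 6.2 × 43^0.667 ≈ 76.19 kt.
Difference ≈ 155.25 − 76.19 = 79.06 → 79 kt.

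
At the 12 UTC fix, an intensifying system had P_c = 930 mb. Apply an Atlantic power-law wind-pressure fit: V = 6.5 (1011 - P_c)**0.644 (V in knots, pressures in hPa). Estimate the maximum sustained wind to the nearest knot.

110 kt

ΔP = 1011 − 930 = 81 mb.
81^0.644 ≈ 16.946.
V ≈ 6.5 × 16.946 ≈ 110.1 kt.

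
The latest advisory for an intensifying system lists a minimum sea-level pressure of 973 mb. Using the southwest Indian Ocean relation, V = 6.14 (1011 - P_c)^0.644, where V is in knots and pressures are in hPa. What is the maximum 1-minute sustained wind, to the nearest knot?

ΔP = 1011 − 973 = 38 mb.
38^0.644 ≈ 10.408.
V ≈ 6.14 × 10.408 ≈ 63.9 kt.

64 kt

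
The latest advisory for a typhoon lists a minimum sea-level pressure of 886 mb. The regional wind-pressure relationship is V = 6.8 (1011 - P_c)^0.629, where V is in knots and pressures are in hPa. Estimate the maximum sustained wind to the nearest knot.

142 kt

ΔP = 1011 − 886 = 125 mb.
125^0.629 ≈ 20.843.
V ≈ 6.8 × 20.843 ≈ 141.7 kt.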